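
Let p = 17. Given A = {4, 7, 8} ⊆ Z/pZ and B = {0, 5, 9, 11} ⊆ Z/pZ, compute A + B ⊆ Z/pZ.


Work in Z/17Z: reduce every sum a + b modulo 17.
Enumerate all 12 pairs:
a = 4: 4+0=4, 4+5=9, 4+9=13, 4+11=15
a = 7: 7+0=7, 7+5=12, 7+9=16, 7+11=1
a = 8: 8+0=8, 8+5=13, 8+9=0, 8+11=2
Distinct residues collected: {0, 1, 2, 4, 7, 8, 9, 12, 13, 15, 16}
|A + B| = 11 (out of 17 total residues).

A + B = {0, 1, 2, 4, 7, 8, 9, 12, 13, 15, 16}


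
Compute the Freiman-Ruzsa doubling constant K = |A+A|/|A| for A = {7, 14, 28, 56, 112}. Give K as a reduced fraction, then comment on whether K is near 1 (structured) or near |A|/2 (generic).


|A| = 5.
Compute A + A by enumerating all 25 pairs.
A + A = {14, 21, 28, 35, 42, 56, 63, 70, 84, 112, 119, 126, 140, 168, 224}, so |A + A| = 15.
K = |A + A| / |A| = 15/5 = 3/1 ≈ 3.0000.
Reference: AP of size 5 gives K = 9/5 ≈ 1.8000; a fully generic set of size 5 gives K ≈ 3.0000.

|A| = 5, |A + A| = 15, K = 15/5 = 3/1.


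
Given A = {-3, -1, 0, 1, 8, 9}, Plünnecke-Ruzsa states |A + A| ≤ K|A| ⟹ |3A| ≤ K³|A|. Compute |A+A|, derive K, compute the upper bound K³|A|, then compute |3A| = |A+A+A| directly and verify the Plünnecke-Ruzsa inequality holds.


|A| = 6.
Step 1: Compute A + A by enumerating all 36 pairs.
A + A = {-6, -4, -3, -2, -1, 0, 1, 2, 5, 6, 7, 8, 9, 10, 16, 17, 18}, so |A + A| = 17.
Step 2: Doubling constant K = |A + A|/|A| = 17/6 = 17/6 ≈ 2.8333.
Step 3: Plünnecke-Ruzsa gives |3A| ≤ K³·|A| = (2.8333)³ · 6 ≈ 136.4722.
Step 4: Compute 3A = A + A + A directly by enumerating all triples (a,b,c) ∈ A³; |3A| = 31.
Step 5: Check 31 ≤ 136.4722? Yes ✓.

K = 17/6, Plünnecke-Ruzsa bound K³|A| ≈ 136.4722, |3A| = 31, inequality holds.


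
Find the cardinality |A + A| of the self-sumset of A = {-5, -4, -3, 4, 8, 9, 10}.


A + A = {a + a' : a, a' ∈ A}; |A| = 7.
General bounds: 2|A| - 1 ≤ |A + A| ≤ |A|(|A|+1)/2, i.e. 13 ≤ |A + A| ≤ 28.
Lower bound 2|A|-1 is attained iff A is an arithmetic progression.
Enumerate sums a + a' for a ≤ a' (symmetric, so this suffices):
a = -5: -5+-5=-10, -5+-4=-9, -5+-3=-8, -5+4=-1, -5+8=3, -5+9=4, -5+10=5
a = -4: -4+-4=-8, -4+-3=-7, -4+4=0, -4+8=4, -4+9=5, -4+10=6
a = -3: -3+-3=-6, -3+4=1, -3+8=5, -3+9=6, -3+10=7
a = 4: 4+4=8, 4+8=12, 4+9=13, 4+10=14
a = 8: 8+8=16, 8+9=17, 8+10=18
a = 9: 9+9=18, 9+10=19
a = 10: 10+10=20
Distinct sums: {-10, -9, -8, -7, -6, -1, 0, 1, 3, 4, 5, 6, 7, 8, 12, 13, 14, 16, 17, 18, 19, 20}
|A + A| = 22

|A + A| = 22


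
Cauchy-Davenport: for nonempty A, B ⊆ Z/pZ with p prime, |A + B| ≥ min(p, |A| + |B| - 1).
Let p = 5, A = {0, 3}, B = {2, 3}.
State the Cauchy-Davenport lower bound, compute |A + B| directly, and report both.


Cauchy-Davenport: |A + B| ≥ min(p, |A| + |B| - 1) for A, B nonempty in Z/pZ.
|A| = 2, |B| = 2, p = 5.
CD lower bound = min(5, 2 + 2 - 1) = min(5, 3) = 3.
Compute A + B mod 5 directly:
a = 0: 0+2=2, 0+3=3
a = 3: 3+2=0, 3+3=1
A + B = {0, 1, 2, 3}, so |A + B| = 4.
Verify: 4 ≥ 3? Yes ✓.

CD lower bound = 3, actual |A + B| = 4.


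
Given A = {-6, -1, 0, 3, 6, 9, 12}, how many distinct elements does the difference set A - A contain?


A - A = {a - a' : a, a' ∈ A}; |A| = 7.
Bounds: 2|A|-1 ≤ |A - A| ≤ |A|² - |A| + 1, i.e. 13 ≤ |A - A| ≤ 43.
Note: 0 ∈ A - A always (from a - a). The set is symmetric: if d ∈ A - A then -d ∈ A - A.
Enumerate nonzero differences d = a - a' with a > a' (then include -d):
Positive differences: {1, 3, 4, 5, 6, 7, 9, 10, 12, 13, 15, 18}
Full difference set: {0} ∪ (positive diffs) ∪ (negative diffs).
|A - A| = 1 + 2·12 = 25 (matches direct enumeration: 25).

|A - A| = 25


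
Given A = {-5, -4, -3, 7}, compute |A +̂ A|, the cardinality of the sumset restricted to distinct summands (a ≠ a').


Restricted sumset: A +̂ A = {a + a' : a ∈ A, a' ∈ A, a ≠ a'}.
Equivalently, take A + A and drop any sum 2a that is achievable ONLY as a + a for a ∈ A (i.e. sums representable only with equal summands).
Enumerate pairs (a, a') with a < a' (symmetric, so each unordered pair gives one sum; this covers all a ≠ a'):
  -5 + -4 = -9
  -5 + -3 = -8
  -5 + 7 = 2
  -4 + -3 = -7
  -4 + 7 = 3
  -3 + 7 = 4
Collected distinct sums: {-9, -8, -7, 2, 3, 4}
|A +̂ A| = 6
(Reference bound: |A +̂ A| ≥ 2|A| - 3 for |A| ≥ 2, with |A| = 4 giving ≥ 5.)

|A +̂ A| = 6


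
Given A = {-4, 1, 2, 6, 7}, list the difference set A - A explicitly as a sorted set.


A - A = {a - a' : a, a' ∈ A}.
Compute a - a' for each ordered pair (a, a'):
a = -4: -4--4=0, -4-1=-5, -4-2=-6, -4-6=-10, -4-7=-11
a = 1: 1--4=5, 1-1=0, 1-2=-1, 1-6=-5, 1-7=-6
a = 2: 2--4=6, 2-1=1, 2-2=0, 2-6=-4, 2-7=-5
a = 6: 6--4=10, 6-1=5, 6-2=4, 6-6=0, 6-7=-1
a = 7: 7--4=11, 7-1=6, 7-2=5, 7-6=1, 7-7=0
Collecting distinct values (and noting 0 appears from a-a):
A - A = {-11, -10, -6, -5, -4, -1, 0, 1, 4, 5, 6, 10, 11}
|A - A| = 13

A - A = {-11, -10, -6, -5, -4, -1, 0, 1, 4, 5, 6, 10, 11}


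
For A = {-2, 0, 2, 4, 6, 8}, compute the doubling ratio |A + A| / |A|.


|A| = 6.
Compute A + A by enumerating all 36 pairs.
A + A = {-4, -2, 0, 2, 4, 6, 8, 10, 12, 14, 16}, so |A + A| = 11.
K = |A + A| / |A| = 11/6 (already in lowest terms) ≈ 1.8333.
Reference: AP of size 6 gives K = 11/6 ≈ 1.8333; a fully generic set of size 6 gives K ≈ 3.5000.

|A| = 6, |A + A| = 11, K = 11/6.


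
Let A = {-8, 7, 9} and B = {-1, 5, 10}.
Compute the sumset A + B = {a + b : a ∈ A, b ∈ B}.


A + B = {a + b : a ∈ A, b ∈ B}.
Enumerate all |A|·|B| = 3·3 = 9 pairs (a, b) and collect distinct sums.
a = -8: -8+-1=-9, -8+5=-3, -8+10=2
a = 7: 7+-1=6, 7+5=12, 7+10=17
a = 9: 9+-1=8, 9+5=14, 9+10=19
Collecting distinct sums: A + B = {-9, -3, 2, 6, 8, 12, 14, 17, 19}
|A + B| = 9

A + B = {-9, -3, 2, 6, 8, 12, 14, 17, 19}


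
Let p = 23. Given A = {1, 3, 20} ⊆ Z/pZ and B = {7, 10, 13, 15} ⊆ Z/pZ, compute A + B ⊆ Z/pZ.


Work in Z/23Z: reduce every sum a + b modulo 23.
Enumerate all 12 pairs:
a = 1: 1+7=8, 1+10=11, 1+13=14, 1+15=16
a = 3: 3+7=10, 3+10=13, 3+13=16, 3+15=18
a = 20: 20+7=4, 20+10=7, 20+13=10, 20+15=12
Distinct residues collected: {4, 7, 8, 10, 11, 12, 13, 14, 16, 18}
|A + B| = 10 (out of 23 total residues).

A + B = {4, 7, 8, 10, 11, 12, 13, 14, 16, 18}


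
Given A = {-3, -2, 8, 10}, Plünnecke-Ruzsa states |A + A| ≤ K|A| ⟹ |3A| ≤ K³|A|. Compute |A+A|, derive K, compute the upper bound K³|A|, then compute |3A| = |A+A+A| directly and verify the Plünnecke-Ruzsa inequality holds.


|A| = 4.
Step 1: Compute A + A by enumerating all 16 pairs.
A + A = {-6, -5, -4, 5, 6, 7, 8, 16, 18, 20}, so |A + A| = 10.
Step 2: Doubling constant K = |A + A|/|A| = 10/4 = 10/4 ≈ 2.5000.
Step 3: Plünnecke-Ruzsa gives |3A| ≤ K³·|A| = (2.5000)³ · 4 ≈ 62.5000.
Step 4: Compute 3A = A + A + A directly by enumerating all triples (a,b,c) ∈ A³; |3A| = 19.
Step 5: Check 19 ≤ 62.5000? Yes ✓.

K = 10/4, Plünnecke-Ruzsa bound K³|A| ≈ 62.5000, |3A| = 19, inequality holds.


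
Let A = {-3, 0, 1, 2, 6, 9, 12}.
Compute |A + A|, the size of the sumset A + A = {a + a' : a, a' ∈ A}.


A + A = {a + a' : a, a' ∈ A}; |A| = 7.
General bounds: 2|A| - 1 ≤ |A + A| ≤ |A|(|A|+1)/2, i.e. 13 ≤ |A + A| ≤ 28.
Lower bound 2|A|-1 is attained iff A is an arithmetic progression.
Enumerate sums a + a' for a ≤ a' (symmetric, so this suffices):
a = -3: -3+-3=-6, -3+0=-3, -3+1=-2, -3+2=-1, -3+6=3, -3+9=6, -3+12=9
a = 0: 0+0=0, 0+1=1, 0+2=2, 0+6=6, 0+9=9, 0+12=12
a = 1: 1+1=2, 1+2=3, 1+6=7, 1+9=10, 1+12=13
a = 2: 2+2=4, 2+6=8, 2+9=11, 2+12=14
a = 6: 6+6=12, 6+9=15, 6+12=18
a = 9: 9+9=18, 9+12=21
a = 12: 12+12=24
Distinct sums: {-6, -3, -2, -1, 0, 1, 2, 3, 4, 6, 7, 8, 9, 10, 11, 12, 13, 14, 15, 18, 21, 24}
|A + A| = 22

|A + A| = 22


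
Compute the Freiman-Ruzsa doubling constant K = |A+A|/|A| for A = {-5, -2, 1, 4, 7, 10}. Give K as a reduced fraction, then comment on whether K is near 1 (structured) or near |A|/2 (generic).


|A| = 6.
Compute A + A by enumerating all 36 pairs.
A + A = {-10, -7, -4, -1, 2, 5, 8, 11, 14, 17, 20}, so |A + A| = 11.
K = |A + A| / |A| = 11/6 (already in lowest terms) ≈ 1.8333.
Reference: AP of size 6 gives K = 11/6 ≈ 1.8333; a fully generic set of size 6 gives K ≈ 3.5000.

|A| = 6, |A + A| = 11, K = 11/6.


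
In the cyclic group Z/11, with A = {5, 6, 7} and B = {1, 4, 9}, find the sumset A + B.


Work in Z/11Z: reduce every sum a + b modulo 11.
Enumerate all 9 pairs:
a = 5: 5+1=6, 5+4=9, 5+9=3
a = 6: 6+1=7, 6+4=10, 6+9=4
a = 7: 7+1=8, 7+4=0, 7+9=5
Distinct residues collected: {0, 3, 4, 5, 6, 7, 8, 9, 10}
|A + B| = 9 (out of 11 total residues).

A + B = {0, 3, 4, 5, 6, 7, 8, 9, 10}


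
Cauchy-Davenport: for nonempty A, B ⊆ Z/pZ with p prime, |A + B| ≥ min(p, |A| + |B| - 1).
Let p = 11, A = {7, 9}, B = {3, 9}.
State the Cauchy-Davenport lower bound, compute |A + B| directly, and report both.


Cauchy-Davenport: |A + B| ≥ min(p, |A| + |B| - 1) for A, B nonempty in Z/pZ.
|A| = 2, |B| = 2, p = 11.
CD lower bound = min(11, 2 + 2 - 1) = min(11, 3) = 3.
Compute A + B mod 11 directly:
a = 7: 7+3=10, 7+9=5
a = 9: 9+3=1, 9+9=7
A + B = {1, 5, 7, 10}, so |A + B| = 4.
Verify: 4 ≥ 3? Yes ✓.

CD lower bound = 3, actual |A + B| = 4.


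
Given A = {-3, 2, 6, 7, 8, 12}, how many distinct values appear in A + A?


A + A = {a + a' : a, a' ∈ A}; |A| = 6.
General bounds: 2|A| - 1 ≤ |A + A| ≤ |A|(|A|+1)/2, i.e. 11 ≤ |A + A| ≤ 21.
Lower bound 2|A|-1 is attained iff A is an arithmetic progression.
Enumerate sums a + a' for a ≤ a' (symmetric, so this suffices):
a = -3: -3+-3=-6, -3+2=-1, -3+6=3, -3+7=4, -3+8=5, -3+12=9
a = 2: 2+2=4, 2+6=8, 2+7=9, 2+8=10, 2+12=14
a = 6: 6+6=12, 6+7=13, 6+8=14, 6+12=18
a = 7: 7+7=14, 7+8=15, 7+12=19
a = 8: 8+8=16, 8+12=20
a = 12: 12+12=24
Distinct sums: {-6, -1, 3, 4, 5, 8, 9, 10, 12, 13, 14, 15, 16, 18, 19, 20, 24}
|A + A| = 17

|A + A| = 17


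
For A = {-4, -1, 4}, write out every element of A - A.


A - A = {a - a' : a, a' ∈ A}.
Compute a - a' for each ordered pair (a, a'):
a = -4: -4--4=0, -4--1=-3, -4-4=-8
a = -1: -1--4=3, -1--1=0, -1-4=-5
a = 4: 4--4=8, 4--1=5, 4-4=0
Collecting distinct values (and noting 0 appears from a-a):
A - A = {-8, -5, -3, 0, 3, 5, 8}
|A - A| = 7

A - A = {-8, -5, -3, 0, 3, 5, 8}


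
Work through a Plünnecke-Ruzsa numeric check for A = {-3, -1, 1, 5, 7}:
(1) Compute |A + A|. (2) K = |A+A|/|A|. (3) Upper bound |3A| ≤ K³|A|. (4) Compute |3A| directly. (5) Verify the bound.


|A| = 5.
Step 1: Compute A + A by enumerating all 25 pairs.
A + A = {-6, -4, -2, 0, 2, 4, 6, 8, 10, 12, 14}, so |A + A| = 11.
Step 2: Doubling constant K = |A + A|/|A| = 11/5 = 11/5 ≈ 2.2000.
Step 3: Plünnecke-Ruzsa gives |3A| ≤ K³·|A| = (2.2000)³ · 5 ≈ 53.2400.
Step 4: Compute 3A = A + A + A directly by enumerating all triples (a,b,c) ∈ A³; |3A| = 16.
Step 5: Check 16 ≤ 53.2400? Yes ✓.

K = 11/5, Plünnecke-Ruzsa bound K³|A| ≈ 53.2400, |3A| = 16, inequality holds.


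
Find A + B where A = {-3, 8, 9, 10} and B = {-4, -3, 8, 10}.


A + B = {a + b : a ∈ A, b ∈ B}.
Enumerate all |A|·|B| = 4·4 = 16 pairs (a, b) and collect distinct sums.
a = -3: -3+-4=-7, -3+-3=-6, -3+8=5, -3+10=7
a = 8: 8+-4=4, 8+-3=5, 8+8=16, 8+10=18
a = 9: 9+-4=5, 9+-3=6, 9+8=17, 9+10=19
a = 10: 10+-4=6, 10+-3=7, 10+8=18, 10+10=20
Collecting distinct sums: A + B = {-7, -6, 4, 5, 6, 7, 16, 17, 18, 19, 20}
|A + B| = 11

A + B = {-7, -6, 4, 5, 6, 7, 16, 17, 18, 19, 20}


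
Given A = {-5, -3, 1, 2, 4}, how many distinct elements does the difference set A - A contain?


A - A = {a - a' : a, a' ∈ A}; |A| = 5.
Bounds: 2|A|-1 ≤ |A - A| ≤ |A|² - |A| + 1, i.e. 9 ≤ |A - A| ≤ 21.
Note: 0 ∈ A - A always (from a - a). The set is symmetric: if d ∈ A - A then -d ∈ A - A.
Enumerate nonzero differences d = a - a' with a > a' (then include -d):
Positive differences: {1, 2, 3, 4, 5, 6, 7, 9}
Full difference set: {0} ∪ (positive diffs) ∪ (negative diffs).
|A - A| = 1 + 2·8 = 17 (matches direct enumeration: 17).

|A - A| = 17


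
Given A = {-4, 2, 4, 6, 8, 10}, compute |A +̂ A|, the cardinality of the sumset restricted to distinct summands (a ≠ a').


Restricted sumset: A +̂ A = {a + a' : a ∈ A, a' ∈ A, a ≠ a'}.
Equivalently, take A + A and drop any sum 2a that is achievable ONLY as a + a for a ∈ A (i.e. sums representable only with equal summands).
Enumerate pairs (a, a') with a < a' (symmetric, so each unordered pair gives one sum; this covers all a ≠ a'):
  -4 + 2 = -2
  -4 + 4 = 0
  -4 + 6 = 2
  -4 + 8 = 4
  -4 + 10 = 6
  2 + 4 = 6
  2 + 6 = 8
  2 + 8 = 10
  2 + 10 = 12
  4 + 6 = 10
  4 + 8 = 12
  4 + 10 = 14
  6 + 8 = 14
  6 + 10 = 16
  8 + 10 = 18
Collected distinct sums: {-2, 0, 2, 4, 6, 8, 10, 12, 14, 16, 18}
|A +̂ A| = 11
(Reference bound: |A +̂ A| ≥ 2|A| - 3 for |A| ≥ 2, with |A| = 6 giving ≥ 9.)

|A +̂ A| = 11


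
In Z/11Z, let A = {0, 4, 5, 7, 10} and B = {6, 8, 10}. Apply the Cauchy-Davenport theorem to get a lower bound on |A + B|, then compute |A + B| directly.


Cauchy-Davenport: |A + B| ≥ min(p, |A| + |B| - 1) for A, B nonempty in Z/pZ.
|A| = 5, |B| = 3, p = 11.
CD lower bound = min(11, 5 + 3 - 1) = min(11, 7) = 7.
Compute A + B mod 11 directly:
a = 0: 0+6=6, 0+8=8, 0+10=10
a = 4: 4+6=10, 4+8=1, 4+10=3
a = 5: 5+6=0, 5+8=2, 5+10=4
a = 7: 7+6=2, 7+8=4, 7+10=6
a = 10: 10+6=5, 10+8=7, 10+10=9
A + B = {0, 1, 2, 3, 4, 5, 6, 7, 8, 9, 10}, so |A + B| = 11.
Verify: 11 ≥ 7? Yes ✓.

CD lower bound = 7, actual |A + B| = 11.


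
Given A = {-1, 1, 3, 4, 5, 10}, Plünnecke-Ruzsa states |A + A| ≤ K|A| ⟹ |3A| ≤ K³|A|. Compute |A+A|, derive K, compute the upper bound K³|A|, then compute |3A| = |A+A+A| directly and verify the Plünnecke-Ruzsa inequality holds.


|A| = 6.
Step 1: Compute A + A by enumerating all 36 pairs.
A + A = {-2, 0, 2, 3, 4, 5, 6, 7, 8, 9, 10, 11, 13, 14, 15, 20}, so |A + A| = 16.
Step 2: Doubling constant K = |A + A|/|A| = 16/6 = 16/6 ≈ 2.6667.
Step 3: Plünnecke-Ruzsa gives |3A| ≤ K³·|A| = (2.6667)³ · 6 ≈ 113.7778.
Step 4: Compute 3A = A + A + A directly by enumerating all triples (a,b,c) ∈ A³; |3A| = 27.
Step 5: Check 27 ≤ 113.7778? Yes ✓.

K = 16/6, Plünnecke-Ruzsa bound K³|A| ≈ 113.7778, |3A| = 27, inequality holds.


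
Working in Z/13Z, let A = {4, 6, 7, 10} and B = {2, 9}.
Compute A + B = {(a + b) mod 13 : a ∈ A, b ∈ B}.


Work in Z/13Z: reduce every sum a + b modulo 13.
Enumerate all 8 pairs:
a = 4: 4+2=6, 4+9=0
a = 6: 6+2=8, 6+9=2
a = 7: 7+2=9, 7+9=3
a = 10: 10+2=12, 10+9=6
Distinct residues collected: {0, 2, 3, 6, 8, 9, 12}
|A + B| = 7 (out of 13 total residues).

A + B = {0, 2, 3, 6, 8, 9, 12}


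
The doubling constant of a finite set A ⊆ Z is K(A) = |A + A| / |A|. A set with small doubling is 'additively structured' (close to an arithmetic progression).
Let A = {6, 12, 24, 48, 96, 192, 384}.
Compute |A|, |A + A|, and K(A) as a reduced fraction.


|A| = 7.
Compute A + A by enumerating all 49 pairs.
A + A = {12, 18, 24, 30, 36, 48, 54, 60, 72, 96, 102, 108, 120, 144, 192, 198, 204, 216, 240, 288, 384, 390, 396, 408, 432, 480, 576, 768}, so |A + A| = 28.
K = |A + A| / |A| = 28/7 = 4/1 ≈ 4.0000.
Reference: AP of size 7 gives K = 13/7 ≈ 1.8571; a fully generic set of size 7 gives K ≈ 4.0000.

|A| = 7, |A + A| = 28, K = 28/7 = 4/1.


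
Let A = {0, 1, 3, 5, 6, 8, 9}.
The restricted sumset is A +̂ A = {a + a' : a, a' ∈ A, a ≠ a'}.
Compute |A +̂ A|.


Restricted sumset: A +̂ A = {a + a' : a ∈ A, a' ∈ A, a ≠ a'}.
Equivalently, take A + A and drop any sum 2a that is achievable ONLY as a + a for a ∈ A (i.e. sums representable only with equal summands).
Enumerate pairs (a, a') with a < a' (symmetric, so each unordered pair gives one sum; this covers all a ≠ a'):
  0 + 1 = 1
  0 + 3 = 3
  0 + 5 = 5
  0 + 6 = 6
  0 + 8 = 8
  0 + 9 = 9
  1 + 3 = 4
  1 + 5 = 6
  1 + 6 = 7
  1 + 8 = 9
  1 + 9 = 10
  3 + 5 = 8
  3 + 6 = 9
  3 + 8 = 11
  3 + 9 = 12
  5 + 6 = 11
  5 + 8 = 13
  5 + 9 = 14
  6 + 8 = 14
  6 + 9 = 15
  8 + 9 = 17
Collected distinct sums: {1, 3, 4, 5, 6, 7, 8, 9, 10, 11, 12, 13, 14, 15, 17}
|A +̂ A| = 15
(Reference bound: |A +̂ A| ≥ 2|A| - 3 for |A| ≥ 2, with |A| = 7 giving ≥ 11.)

|A +̂ A| = 15


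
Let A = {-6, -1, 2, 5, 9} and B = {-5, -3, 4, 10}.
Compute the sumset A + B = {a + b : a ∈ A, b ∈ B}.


A + B = {a + b : a ∈ A, b ∈ B}.
Enumerate all |A|·|B| = 5·4 = 20 pairs (a, b) and collect distinct sums.
a = -6: -6+-5=-11, -6+-3=-9, -6+4=-2, -6+10=4
a = -1: -1+-5=-6, -1+-3=-4, -1+4=3, -1+10=9
a = 2: 2+-5=-3, 2+-3=-1, 2+4=6, 2+10=12
a = 5: 5+-5=0, 5+-3=2, 5+4=9, 5+10=15
a = 9: 9+-5=4, 9+-3=6, 9+4=13, 9+10=19
Collecting distinct sums: A + B = {-11, -9, -6, -4, -3, -2, -1, 0, 2, 3, 4, 6, 9, 12, 13, 15, 19}
|A + B| = 17

A + B = {-11, -9, -6, -4, -3, -2, -1, 0, 2, 3, 4, 6, 9, 12, 13, 15, 19}


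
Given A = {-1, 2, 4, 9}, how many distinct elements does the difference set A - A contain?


A - A = {a - a' : a, a' ∈ A}; |A| = 4.
Bounds: 2|A|-1 ≤ |A - A| ≤ |A|² - |A| + 1, i.e. 7 ≤ |A - A| ≤ 13.
Note: 0 ∈ A - A always (from a - a). The set is symmetric: if d ∈ A - A then -d ∈ A - A.
Enumerate nonzero differences d = a - a' with a > a' (then include -d):
Positive differences: {2, 3, 5, 7, 10}
Full difference set: {0} ∪ (positive diffs) ∪ (negative diffs).
|A - A| = 1 + 2·5 = 11 (matches direct enumeration: 11).

|A - A| = 11


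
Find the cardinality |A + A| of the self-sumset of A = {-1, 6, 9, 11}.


A + A = {a + a' : a, a' ∈ A}; |A| = 4.
General bounds: 2|A| - 1 ≤ |A + A| ≤ |A|(|A|+1)/2, i.e. 7 ≤ |A + A| ≤ 10.
Lower bound 2|A|-1 is attained iff A is an arithmetic progression.
Enumerate sums a + a' for a ≤ a' (symmetric, so this suffices):
a = -1: -1+-1=-2, -1+6=5, -1+9=8, -1+11=10
a = 6: 6+6=12, 6+9=15, 6+11=17
a = 9: 9+9=18, 9+11=20
a = 11: 11+11=22
Distinct sums: {-2, 5, 8, 10, 12, 15, 17, 18, 20, 22}
|A + A| = 10

|A + A| = 10


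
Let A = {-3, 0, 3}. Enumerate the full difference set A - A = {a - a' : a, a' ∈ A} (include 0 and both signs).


A - A = {a - a' : a, a' ∈ A}.
Compute a - a' for each ordered pair (a, a'):
a = -3: -3--3=0, -3-0=-3, -3-3=-6
a = 0: 0--3=3, 0-0=0, 0-3=-3
a = 3: 3--3=6, 3-0=3, 3-3=0
Collecting distinct values (and noting 0 appears from a-a):
A - A = {-6, -3, 0, 3, 6}
|A - A| = 5

A - A = {-6, -3, 0, 3, 6}


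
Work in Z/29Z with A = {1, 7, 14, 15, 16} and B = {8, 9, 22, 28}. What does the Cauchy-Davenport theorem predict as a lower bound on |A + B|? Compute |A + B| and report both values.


Cauchy-Davenport: |A + B| ≥ min(p, |A| + |B| - 1) for A, B nonempty in Z/pZ.
|A| = 5, |B| = 4, p = 29.
CD lower bound = min(29, 5 + 4 - 1) = min(29, 8) = 8.
Compute A + B mod 29 directly:
a = 1: 1+8=9, 1+9=10, 1+22=23, 1+28=0
a = 7: 7+8=15, 7+9=16, 7+22=0, 7+28=6
a = 14: 14+8=22, 14+9=23, 14+22=7, 14+28=13
a = 15: 15+8=23, 15+9=24, 15+22=8, 15+28=14
a = 16: 16+8=24, 16+9=25, 16+22=9, 16+28=15
A + B = {0, 6, 7, 8, 9, 10, 13, 14, 15, 16, 22, 23, 24, 25}, so |A + B| = 14.
Verify: 14 ≥ 8? Yes ✓.

CD lower bound = 8, actual |A + B| = 14.


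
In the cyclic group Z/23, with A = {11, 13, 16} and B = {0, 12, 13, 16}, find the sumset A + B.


Work in Z/23Z: reduce every sum a + b modulo 23.
Enumerate all 12 pairs:
a = 11: 11+0=11, 11+12=0, 11+13=1, 11+16=4
a = 13: 13+0=13, 13+12=2, 13+13=3, 13+16=6
a = 16: 16+0=16, 16+12=5, 16+13=6, 16+16=9
Distinct residues collected: {0, 1, 2, 3, 4, 5, 6, 9, 11, 13, 16}
|A + B| = 11 (out of 23 total residues).

A + B = {0, 1, 2, 3, 4, 5, 6, 9, 11, 13, 16}


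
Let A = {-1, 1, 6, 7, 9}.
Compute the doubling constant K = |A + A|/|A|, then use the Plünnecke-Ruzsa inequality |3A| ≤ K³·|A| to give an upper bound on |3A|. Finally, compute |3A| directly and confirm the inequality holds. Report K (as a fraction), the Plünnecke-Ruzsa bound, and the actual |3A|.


|A| = 5.
Step 1: Compute A + A by enumerating all 25 pairs.
A + A = {-2, 0, 2, 5, 6, 7, 8, 10, 12, 13, 14, 15, 16, 18}, so |A + A| = 14.
Step 2: Doubling constant K = |A + A|/|A| = 14/5 = 14/5 ≈ 2.8000.
Step 3: Plünnecke-Ruzsa gives |3A| ≤ K³·|A| = (2.8000)³ · 5 ≈ 109.7600.
Step 4: Compute 3A = A + A + A directly by enumerating all triples (a,b,c) ∈ A³; |3A| = 26.
Step 5: Check 26 ≤ 109.7600? Yes ✓.

K = 14/5, Plünnecke-Ruzsa bound K³|A| ≈ 109.7600, |3A| = 26, inequality holds.


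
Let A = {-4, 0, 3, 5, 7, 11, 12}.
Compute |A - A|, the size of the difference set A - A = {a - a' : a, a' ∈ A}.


A - A = {a - a' : a, a' ∈ A}; |A| = 7.
Bounds: 2|A|-1 ≤ |A - A| ≤ |A|² - |A| + 1, i.e. 13 ≤ |A - A| ≤ 43.
Note: 0 ∈ A - A always (from a - a). The set is symmetric: if d ∈ A - A then -d ∈ A - A.
Enumerate nonzero differences d = a - a' with a > a' (then include -d):
Positive differences: {1, 2, 3, 4, 5, 6, 7, 8, 9, 11, 12, 15, 16}
Full difference set: {0} ∪ (positive diffs) ∪ (negative diffs).
|A - A| = 1 + 2·13 = 27 (matches direct enumeration: 27).

|A - A| = 27


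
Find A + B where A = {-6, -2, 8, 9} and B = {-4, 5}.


A + B = {a + b : a ∈ A, b ∈ B}.
Enumerate all |A|·|B| = 4·2 = 8 pairs (a, b) and collect distinct sums.
a = -6: -6+-4=-10, -6+5=-1
a = -2: -2+-4=-6, -2+5=3
a = 8: 8+-4=4, 8+5=13
a = 9: 9+-4=5, 9+5=14
Collecting distinct sums: A + B = {-10, -6, -1, 3, 4, 5, 13, 14}
|A + B| = 8

A + B = {-10, -6, -1, 3, 4, 5, 13, 14}


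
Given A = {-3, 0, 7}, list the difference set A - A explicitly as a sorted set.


A - A = {a - a' : a, a' ∈ A}.
Compute a - a' for each ordered pair (a, a'):
a = -3: -3--3=0, -3-0=-3, -3-7=-10
a = 0: 0--3=3, 0-0=0, 0-7=-7
a = 7: 7--3=10, 7-0=7, 7-7=0
Collecting distinct values (and noting 0 appears from a-a):
A - A = {-10, -7, -3, 0, 3, 7, 10}
|A - A| = 7

A - A = {-10, -7, -3, 0, 3, 7, 10}


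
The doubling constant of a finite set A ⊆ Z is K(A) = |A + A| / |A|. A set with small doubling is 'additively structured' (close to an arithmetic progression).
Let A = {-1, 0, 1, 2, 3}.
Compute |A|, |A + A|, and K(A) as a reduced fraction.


|A| = 5.
Compute A + A by enumerating all 25 pairs.
A + A = {-2, -1, 0, 1, 2, 3, 4, 5, 6}, so |A + A| = 9.
K = |A + A| / |A| = 9/5 (already in lowest terms) ≈ 1.8000.
Reference: AP of size 5 gives K = 9/5 ≈ 1.8000; a fully generic set of size 5 gives K ≈ 3.0000.

|A| = 5, |A + A| = 9, K = 9/5.


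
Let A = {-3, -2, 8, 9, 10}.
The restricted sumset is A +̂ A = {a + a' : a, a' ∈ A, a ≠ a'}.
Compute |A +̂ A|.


Restricted sumset: A +̂ A = {a + a' : a ∈ A, a' ∈ A, a ≠ a'}.
Equivalently, take A + A and drop any sum 2a that is achievable ONLY as a + a for a ∈ A (i.e. sums representable only with equal summands).
Enumerate pairs (a, a') with a < a' (symmetric, so each unordered pair gives one sum; this covers all a ≠ a'):
  -3 + -2 = -5
  -3 + 8 = 5
  -3 + 9 = 6
  -3 + 10 = 7
  -2 + 8 = 6
  -2 + 9 = 7
  -2 + 10 = 8
  8 + 9 = 17
  8 + 10 = 18
  9 + 10 = 19
Collected distinct sums: {-5, 5, 6, 7, 8, 17, 18, 19}
|A +̂ A| = 8
(Reference bound: |A +̂ A| ≥ 2|A| - 3 for |A| ≥ 2, with |A| = 5 giving ≥ 7.)

|A +̂ A| = 8


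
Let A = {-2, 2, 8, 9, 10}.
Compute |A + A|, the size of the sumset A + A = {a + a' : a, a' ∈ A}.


A + A = {a + a' : a, a' ∈ A}; |A| = 5.
General bounds: 2|A| - 1 ≤ |A + A| ≤ |A|(|A|+1)/2, i.e. 9 ≤ |A + A| ≤ 15.
Lower bound 2|A|-1 is attained iff A is an arithmetic progression.
Enumerate sums a + a' for a ≤ a' (symmetric, so this suffices):
a = -2: -2+-2=-4, -2+2=0, -2+8=6, -2+9=7, -2+10=8
a = 2: 2+2=4, 2+8=10, 2+9=11, 2+10=12
a = 8: 8+8=16, 8+9=17, 8+10=18
a = 9: 9+9=18, 9+10=19
a = 10: 10+10=20
Distinct sums: {-4, 0, 4, 6, 7, 8, 10, 11, 12, 16, 17, 18, 19, 20}
|A + A| = 14

|A + A| = 14


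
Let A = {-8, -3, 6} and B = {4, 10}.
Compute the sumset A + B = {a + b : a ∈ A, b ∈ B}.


A + B = {a + b : a ∈ A, b ∈ B}.
Enumerate all |A|·|B| = 3·2 = 6 pairs (a, b) and collect distinct sums.
a = -8: -8+4=-4, -8+10=2
a = -3: -3+4=1, -3+10=7
a = 6: 6+4=10, 6+10=16
Collecting distinct sums: A + B = {-4, 1, 2, 7, 10, 16}
|A + B| = 6

A + B = {-4, 1, 2, 7, 10, 16}


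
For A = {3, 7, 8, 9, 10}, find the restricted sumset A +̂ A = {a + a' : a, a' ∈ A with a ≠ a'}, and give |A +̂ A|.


Restricted sumset: A +̂ A = {a + a' : a ∈ A, a' ∈ A, a ≠ a'}.
Equivalently, take A + A and drop any sum 2a that is achievable ONLY as a + a for a ∈ A (i.e. sums representable only with equal summands).
Enumerate pairs (a, a') with a < a' (symmetric, so each unordered pair gives one sum; this covers all a ≠ a'):
  3 + 7 = 10
  3 + 8 = 11
  3 + 9 = 12
  3 + 10 = 13
  7 + 8 = 15
  7 + 9 = 16
  7 + 10 = 17
  8 + 9 = 17
  8 + 10 = 18
  9 + 10 = 19
Collected distinct sums: {10, 11, 12, 13, 15, 16, 17, 18, 19}
|A +̂ A| = 9
(Reference bound: |A +̂ A| ≥ 2|A| - 3 for |A| ≥ 2, with |A| = 5 giving ≥ 7.)

|A +̂ A| = 9


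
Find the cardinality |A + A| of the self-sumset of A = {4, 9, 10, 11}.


A + A = {a + a' : a, a' ∈ A}; |A| = 4.
General bounds: 2|A| - 1 ≤ |A + A| ≤ |A|(|A|+1)/2, i.e. 7 ≤ |A + A| ≤ 10.
Lower bound 2|A|-1 is attained iff A is an arithmetic progression.
Enumerate sums a + a' for a ≤ a' (symmetric, so this suffices):
a = 4: 4+4=8, 4+9=13, 4+10=14, 4+11=15
a = 9: 9+9=18, 9+10=19, 9+11=20
a = 10: 10+10=20, 10+11=21
a = 11: 11+11=22
Distinct sums: {8, 13, 14, 15, 18, 19, 20, 21, 22}
|A + A| = 9

|A + A| = 9


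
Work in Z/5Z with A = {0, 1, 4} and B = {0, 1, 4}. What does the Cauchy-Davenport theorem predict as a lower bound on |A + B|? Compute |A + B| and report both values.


Cauchy-Davenport: |A + B| ≥ min(p, |A| + |B| - 1) for A, B nonempty in Z/pZ.
|A| = 3, |B| = 3, p = 5.
CD lower bound = min(5, 3 + 3 - 1) = min(5, 5) = 5.
Compute A + B mod 5 directly:
a = 0: 0+0=0, 0+1=1, 0+4=4
a = 1: 1+0=1, 1+1=2, 1+4=0
a = 4: 4+0=4, 4+1=0, 4+4=3
A + B = {0, 1, 2, 3, 4}, so |A + B| = 5.
Verify: 5 ≥ 5? Yes ✓.

CD lower bound = 5, actual |A + B| = 5.


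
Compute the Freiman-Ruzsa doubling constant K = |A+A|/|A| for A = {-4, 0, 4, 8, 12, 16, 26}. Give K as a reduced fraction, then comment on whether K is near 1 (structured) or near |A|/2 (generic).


|A| = 7.
Compute A + A by enumerating all 49 pairs.
A + A = {-8, -4, 0, 4, 8, 12, 16, 20, 22, 24, 26, 28, 30, 32, 34, 38, 42, 52}, so |A + A| = 18.
K = |A + A| / |A| = 18/7 (already in lowest terms) ≈ 2.5714.
Reference: AP of size 7 gives K = 13/7 ≈ 1.8571; a fully generic set of size 7 gives K ≈ 4.0000.

|A| = 7, |A + A| = 18, K = 18/7.


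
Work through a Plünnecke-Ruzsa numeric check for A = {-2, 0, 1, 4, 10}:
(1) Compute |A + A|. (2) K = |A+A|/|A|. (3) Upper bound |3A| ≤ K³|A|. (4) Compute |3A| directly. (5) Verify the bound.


|A| = 5.
Step 1: Compute A + A by enumerating all 25 pairs.
A + A = {-4, -2, -1, 0, 1, 2, 4, 5, 8, 10, 11, 14, 20}, so |A + A| = 13.
Step 2: Doubling constant K = |A + A|/|A| = 13/5 = 13/5 ≈ 2.6000.
Step 3: Plünnecke-Ruzsa gives |3A| ≤ K³·|A| = (2.6000)³ · 5 ≈ 87.8800.
Step 4: Compute 3A = A + A + A directly by enumerating all triples (a,b,c) ∈ A³; |3A| = 24.
Step 5: Check 24 ≤ 87.8800? Yes ✓.

K = 13/5, Plünnecke-Ruzsa bound K³|A| ≈ 87.8800, |3A| = 24, inequality holds.


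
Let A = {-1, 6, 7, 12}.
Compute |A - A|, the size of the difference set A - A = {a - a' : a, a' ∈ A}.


A - A = {a - a' : a, a' ∈ A}; |A| = 4.
Bounds: 2|A|-1 ≤ |A - A| ≤ |A|² - |A| + 1, i.e. 7 ≤ |A - A| ≤ 13.
Note: 0 ∈ A - A always (from a - a). The set is symmetric: if d ∈ A - A then -d ∈ A - A.
Enumerate nonzero differences d = a - a' with a > a' (then include -d):
Positive differences: {1, 5, 6, 7, 8, 13}
Full difference set: {0} ∪ (positive diffs) ∪ (negative diffs).
|A - A| = 1 + 2·6 = 13 (matches direct enumeration: 13).

|A - A| = 13


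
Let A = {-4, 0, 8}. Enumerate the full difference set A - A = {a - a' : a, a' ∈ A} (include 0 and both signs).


A - A = {a - a' : a, a' ∈ A}.
Compute a - a' for each ordered pair (a, a'):
a = -4: -4--4=0, -4-0=-4, -4-8=-12
a = 0: 0--4=4, 0-0=0, 0-8=-8
a = 8: 8--4=12, 8-0=8, 8-8=0
Collecting distinct values (and noting 0 appears from a-a):
A - A = {-12, -8, -4, 0, 4, 8, 12}
|A - A| = 7

A - A = {-12, -8, -4, 0, 4, 8, 12}


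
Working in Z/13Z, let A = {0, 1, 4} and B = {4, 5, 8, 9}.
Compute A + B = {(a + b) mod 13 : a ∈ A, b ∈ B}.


Work in Z/13Z: reduce every sum a + b modulo 13.
Enumerate all 12 pairs:
a = 0: 0+4=4, 0+5=5, 0+8=8, 0+9=9
a = 1: 1+4=5, 1+5=6, 1+8=9, 1+9=10
a = 4: 4+4=8, 4+5=9, 4+8=12, 4+9=0
Distinct residues collected: {0, 4, 5, 6, 8, 9, 10, 12}
|A + B| = 8 (out of 13 total residues).

A + B = {0, 4, 5, 6, 8, 9, 10, 12}


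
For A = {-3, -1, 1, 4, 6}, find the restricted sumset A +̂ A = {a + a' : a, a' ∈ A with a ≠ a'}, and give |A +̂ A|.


Restricted sumset: A +̂ A = {a + a' : a ∈ A, a' ∈ A, a ≠ a'}.
Equivalently, take A + A and drop any sum 2a that is achievable ONLY as a + a for a ∈ A (i.e. sums representable only with equal summands).
Enumerate pairs (a, a') with a < a' (symmetric, so each unordered pair gives one sum; this covers all a ≠ a'):
  -3 + -1 = -4
  -3 + 1 = -2
  -3 + 4 = 1
  -3 + 6 = 3
  -1 + 1 = 0
  -1 + 4 = 3
  -1 + 6 = 5
  1 + 4 = 5
  1 + 6 = 7
  4 + 6 = 10
Collected distinct sums: {-4, -2, 0, 1, 3, 5, 7, 10}
|A +̂ A| = 8
(Reference bound: |A +̂ A| ≥ 2|A| - 3 for |A| ≥ 2, with |A| = 5 giving ≥ 7.)

|A +̂ A| = 8


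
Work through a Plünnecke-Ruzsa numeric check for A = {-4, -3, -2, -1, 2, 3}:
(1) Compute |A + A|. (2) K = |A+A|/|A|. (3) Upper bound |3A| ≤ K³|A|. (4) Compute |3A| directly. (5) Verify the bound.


|A| = 6.
Step 1: Compute A + A by enumerating all 36 pairs.
A + A = {-8, -7, -6, -5, -4, -3, -2, -1, 0, 1, 2, 4, 5, 6}, so |A + A| = 14.
Step 2: Doubling constant K = |A + A|/|A| = 14/6 = 14/6 ≈ 2.3333.
Step 3: Plünnecke-Ruzsa gives |3A| ≤ K³·|A| = (2.3333)³ · 6 ≈ 76.2222.
Step 4: Compute 3A = A + A + A directly by enumerating all triples (a,b,c) ∈ A³; |3A| = 22.
Step 5: Check 22 ≤ 76.2222? Yes ✓.

K = 14/6, Plünnecke-Ruzsa bound K³|A| ≈ 76.2222, |3A| = 22, inequality holds.


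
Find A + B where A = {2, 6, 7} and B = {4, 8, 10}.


A + B = {a + b : a ∈ A, b ∈ B}.
Enumerate all |A|·|B| = 3·3 = 9 pairs (a, b) and collect distinct sums.
a = 2: 2+4=6, 2+8=10, 2+10=12
a = 6: 6+4=10, 6+8=14, 6+10=16
a = 7: 7+4=11, 7+8=15, 7+10=17
Collecting distinct sums: A + B = {6, 10, 11, 12, 14, 15, 16, 17}
|A + B| = 8

A + B = {6, 10, 11, 12, 14, 15, 16, 17}


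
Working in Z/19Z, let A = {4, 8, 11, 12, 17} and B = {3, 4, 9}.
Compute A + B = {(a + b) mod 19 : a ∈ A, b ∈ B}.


Work in Z/19Z: reduce every sum a + b modulo 19.
Enumerate all 15 pairs:
a = 4: 4+3=7, 4+4=8, 4+9=13
a = 8: 8+3=11, 8+4=12, 8+9=17
a = 11: 11+3=14, 11+4=15, 11+9=1
a = 12: 12+3=15, 12+4=16, 12+9=2
a = 17: 17+3=1, 17+4=2, 17+9=7
Distinct residues collected: {1, 2, 7, 8, 11, 12, 13, 14, 15, 16, 17}
|A + B| = 11 (out of 19 total residues).

A + B = {1, 2, 7, 8, 11, 12, 13, 14, 15, 16, 17}


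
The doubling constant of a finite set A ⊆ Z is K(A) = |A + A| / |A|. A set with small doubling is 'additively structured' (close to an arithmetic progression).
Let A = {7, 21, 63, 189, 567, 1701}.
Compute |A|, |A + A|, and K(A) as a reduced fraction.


|A| = 6.
Compute A + A by enumerating all 36 pairs.
A + A = {14, 28, 42, 70, 84, 126, 196, 210, 252, 378, 574, 588, 630, 756, 1134, 1708, 1722, 1764, 1890, 2268, 3402}, so |A + A| = 21.
K = |A + A| / |A| = 21/6 = 7/2 ≈ 3.5000.
Reference: AP of size 6 gives K = 11/6 ≈ 1.8333; a fully generic set of size 6 gives K ≈ 3.5000.

|A| = 6, |A + A| = 21, K = 21/6 = 7/2.


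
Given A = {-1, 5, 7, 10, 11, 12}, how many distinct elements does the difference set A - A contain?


A - A = {a - a' : a, a' ∈ A}; |A| = 6.
Bounds: 2|A|-1 ≤ |A - A| ≤ |A|² - |A| + 1, i.e. 11 ≤ |A - A| ≤ 31.
Note: 0 ∈ A - A always (from a - a). The set is symmetric: if d ∈ A - A then -d ∈ A - A.
Enumerate nonzero differences d = a - a' with a > a' (then include -d):
Positive differences: {1, 2, 3, 4, 5, 6, 7, 8, 11, 12, 13}
Full difference set: {0} ∪ (positive diffs) ∪ (negative diffs).
|A - A| = 1 + 2·11 = 23 (matches direct enumeration: 23).

|A - A| = 23


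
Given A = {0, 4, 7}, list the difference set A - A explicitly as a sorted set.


A - A = {a - a' : a, a' ∈ A}.
Compute a - a' for each ordered pair (a, a'):
a = 0: 0-0=0, 0-4=-4, 0-7=-7
a = 4: 4-0=4, 4-4=0, 4-7=-3
a = 7: 7-0=7, 7-4=3, 7-7=0
Collecting distinct values (and noting 0 appears from a-a):
A - A = {-7, -4, -3, 0, 3, 4, 7}
|A - A| = 7

A - A = {-7, -4, -3, 0, 3, 4, 7}


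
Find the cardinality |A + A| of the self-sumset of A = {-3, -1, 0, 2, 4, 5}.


A + A = {a + a' : a, a' ∈ A}; |A| = 6.
General bounds: 2|A| - 1 ≤ |A + A| ≤ |A|(|A|+1)/2, i.e. 11 ≤ |A + A| ≤ 21.
Lower bound 2|A|-1 is attained iff A is an arithmetic progression.
Enumerate sums a + a' for a ≤ a' (symmetric, so this suffices):
a = -3: -3+-3=-6, -3+-1=-4, -3+0=-3, -3+2=-1, -3+4=1, -3+5=2
a = -1: -1+-1=-2, -1+0=-1, -1+2=1, -1+4=3, -1+5=4
a = 0: 0+0=0, 0+2=2, 0+4=4, 0+5=5
a = 2: 2+2=4, 2+4=6, 2+5=7
a = 4: 4+4=8, 4+5=9
a = 5: 5+5=10
Distinct sums: {-6, -4, -3, -2, -1, 0, 1, 2, 3, 4, 5, 6, 7, 8, 9, 10}
|A + A| = 16

|A + A| = 16


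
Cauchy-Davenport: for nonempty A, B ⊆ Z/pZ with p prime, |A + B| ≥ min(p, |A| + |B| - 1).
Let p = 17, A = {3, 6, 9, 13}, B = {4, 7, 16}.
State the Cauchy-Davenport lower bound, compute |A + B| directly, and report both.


Cauchy-Davenport: |A + B| ≥ min(p, |A| + |B| - 1) for A, B nonempty in Z/pZ.
|A| = 4, |B| = 3, p = 17.
CD lower bound = min(17, 4 + 3 - 1) = min(17, 6) = 6.
Compute A + B mod 17 directly:
a = 3: 3+4=7, 3+7=10, 3+16=2
a = 6: 6+4=10, 6+7=13, 6+16=5
a = 9: 9+4=13, 9+7=16, 9+16=8
a = 13: 13+4=0, 13+7=3, 13+16=12
A + B = {0, 2, 3, 5, 7, 8, 10, 12, 13, 16}, so |A + B| = 10.
Verify: 10 ≥ 6? Yes ✓.

CD lower bound = 6, actual |A + B| = 10.


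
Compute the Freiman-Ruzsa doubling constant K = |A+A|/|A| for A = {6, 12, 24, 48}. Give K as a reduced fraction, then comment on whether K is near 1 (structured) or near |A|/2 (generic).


|A| = 4.
Compute A + A by enumerating all 16 pairs.
A + A = {12, 18, 24, 30, 36, 48, 54, 60, 72, 96}, so |A + A| = 10.
K = |A + A| / |A| = 10/4 = 5/2 ≈ 2.5000.
Reference: AP of size 4 gives K = 7/4 ≈ 1.7500; a fully generic set of size 4 gives K ≈ 2.5000.

|A| = 4, |A + A| = 10, K = 10/4 = 5/2.


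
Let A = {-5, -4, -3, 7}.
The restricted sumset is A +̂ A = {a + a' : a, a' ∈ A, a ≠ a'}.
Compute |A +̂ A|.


Restricted sumset: A +̂ A = {a + a' : a ∈ A, a' ∈ A, a ≠ a'}.
Equivalently, take A + A and drop any sum 2a that is achievable ONLY as a + a for a ∈ A (i.e. sums representable only with equal summands).
Enumerate pairs (a, a') with a < a' (symmetric, so each unordered pair gives one sum; this covers all a ≠ a'):
  -5 + -4 = -9
  -5 + -3 = -8
  -5 + 7 = 2
  -4 + -3 = -7
  -4 + 7 = 3
  -3 + 7 = 4
Collected distinct sums: {-9, -8, -7, 2, 3, 4}
|A +̂ A| = 6
(Reference bound: |A +̂ A| ≥ 2|A| - 3 for |A| ≥ 2, with |A| = 4 giving ≥ 5.)

|A +̂ A| = 6


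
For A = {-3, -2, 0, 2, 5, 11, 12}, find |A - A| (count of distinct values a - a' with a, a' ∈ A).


A - A = {a - a' : a, a' ∈ A}; |A| = 7.
Bounds: 2|A|-1 ≤ |A - A| ≤ |A|² - |A| + 1, i.e. 13 ≤ |A - A| ≤ 43.
Note: 0 ∈ A - A always (from a - a). The set is symmetric: if d ∈ A - A then -d ∈ A - A.
Enumerate nonzero differences d = a - a' with a > a' (then include -d):
Positive differences: {1, 2, 3, 4, 5, 6, 7, 8, 9, 10, 11, 12, 13, 14, 15}
Full difference set: {0} ∪ (positive diffs) ∪ (negative diffs).
|A - A| = 1 + 2·15 = 31 (matches direct enumeration: 31).

|A - A| = 31


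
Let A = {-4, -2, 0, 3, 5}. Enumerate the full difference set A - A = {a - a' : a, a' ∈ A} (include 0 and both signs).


A - A = {a - a' : a, a' ∈ A}.
Compute a - a' for each ordered pair (a, a'):
a = -4: -4--4=0, -4--2=-2, -4-0=-4, -4-3=-7, -4-5=-9
a = -2: -2--4=2, -2--2=0, -2-0=-2, -2-3=-5, -2-5=-7
a = 0: 0--4=4, 0--2=2, 0-0=0, 0-3=-3, 0-5=-5
a = 3: 3--4=7, 3--2=5, 3-0=3, 3-3=0, 3-5=-2
a = 5: 5--4=9, 5--2=7, 5-0=5, 5-3=2, 5-5=0
Collecting distinct values (and noting 0 appears from a-a):
A - A = {-9, -7, -5, -4, -3, -2, 0, 2, 3, 4, 5, 7, 9}
|A - A| = 13

A - A = {-9, -7, -5, -4, -3, -2, 0, 2, 3, 4, 5, 7, 9}


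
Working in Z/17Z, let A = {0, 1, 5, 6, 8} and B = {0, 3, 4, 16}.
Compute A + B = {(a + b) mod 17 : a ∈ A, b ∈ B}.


Work in Z/17Z: reduce every sum a + b modulo 17.
Enumerate all 20 pairs:
a = 0: 0+0=0, 0+3=3, 0+4=4, 0+16=16
a = 1: 1+0=1, 1+3=4, 1+4=5, 1+16=0
a = 5: 5+0=5, 5+3=8, 5+4=9, 5+16=4
a = 6: 6+0=6, 6+3=9, 6+4=10, 6+16=5
a = 8: 8+0=8, 8+3=11, 8+4=12, 8+16=7
Distinct residues collected: {0, 1, 3, 4, 5, 6, 7, 8, 9, 10, 11, 12, 16}
|A + B| = 13 (out of 17 total residues).

A + B = {0, 1, 3, 4, 5, 6, 7, 8, 9, 10, 11, 12, 16}


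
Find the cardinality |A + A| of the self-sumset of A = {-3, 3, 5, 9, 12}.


A + A = {a + a' : a, a' ∈ A}; |A| = 5.
General bounds: 2|A| - 1 ≤ |A + A| ≤ |A|(|A|+1)/2, i.e. 9 ≤ |A + A| ≤ 15.
Lower bound 2|A|-1 is attained iff A is an arithmetic progression.
Enumerate sums a + a' for a ≤ a' (symmetric, so this suffices):
a = -3: -3+-3=-6, -3+3=0, -3+5=2, -3+9=6, -3+12=9
a = 3: 3+3=6, 3+5=8, 3+9=12, 3+12=15
a = 5: 5+5=10, 5+9=14, 5+12=17
a = 9: 9+9=18, 9+12=21
a = 12: 12+12=24
Distinct sums: {-6, 0, 2, 6, 8, 9, 10, 12, 14, 15, 17, 18, 21, 24}
|A + A| = 14

|A + A| = 14


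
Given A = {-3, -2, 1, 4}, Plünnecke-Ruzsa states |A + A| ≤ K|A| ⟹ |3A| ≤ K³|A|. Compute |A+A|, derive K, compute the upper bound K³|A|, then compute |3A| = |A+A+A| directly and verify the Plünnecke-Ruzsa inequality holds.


|A| = 4.
Step 1: Compute A + A by enumerating all 16 pairs.
A + A = {-6, -5, -4, -2, -1, 1, 2, 5, 8}, so |A + A| = 9.
Step 2: Doubling constant K = |A + A|/|A| = 9/4 = 9/4 ≈ 2.2500.
Step 3: Plünnecke-Ruzsa gives |3A| ≤ K³·|A| = (2.2500)³ · 4 ≈ 45.5625.
Step 4: Compute 3A = A + A + A directly by enumerating all triples (a,b,c) ∈ A³; |3A| = 16.
Step 5: Check 16 ≤ 45.5625? Yes ✓.

K = 9/4, Plünnecke-Ruzsa bound K³|A| ≈ 45.5625, |3A| = 16, inequality holds.


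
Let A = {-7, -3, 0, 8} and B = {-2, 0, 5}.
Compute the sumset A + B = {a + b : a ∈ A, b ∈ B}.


A + B = {a + b : a ∈ A, b ∈ B}.
Enumerate all |A|·|B| = 4·3 = 12 pairs (a, b) and collect distinct sums.
a = -7: -7+-2=-9, -7+0=-7, -7+5=-2
a = -3: -3+-2=-5, -3+0=-3, -3+5=2
a = 0: 0+-2=-2, 0+0=0, 0+5=5
a = 8: 8+-2=6, 8+0=8, 8+5=13
Collecting distinct sums: A + B = {-9, -7, -5, -3, -2, 0, 2, 5, 6, 8, 13}
|A + B| = 11

A + B = {-9, -7, -5, -3, -2, 0, 2, 5, 6, 8, 13}


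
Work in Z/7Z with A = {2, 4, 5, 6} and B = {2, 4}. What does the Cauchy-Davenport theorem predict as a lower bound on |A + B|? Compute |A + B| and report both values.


Cauchy-Davenport: |A + B| ≥ min(p, |A| + |B| - 1) for A, B nonempty in Z/pZ.
|A| = 4, |B| = 2, p = 7.
CD lower bound = min(7, 4 + 2 - 1) = min(7, 5) = 5.
Compute A + B mod 7 directly:
a = 2: 2+2=4, 2+4=6
a = 4: 4+2=6, 4+4=1
a = 5: 5+2=0, 5+4=2
a = 6: 6+2=1, 6+4=3
A + B = {0, 1, 2, 3, 4, 6}, so |A + B| = 6.
Verify: 6 ≥ 5? Yes ✓.

CD lower bound = 5, actual |A + B| = 6.


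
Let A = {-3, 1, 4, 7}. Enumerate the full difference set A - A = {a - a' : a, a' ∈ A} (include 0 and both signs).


A - A = {a - a' : a, a' ∈ A}.
Compute a - a' for each ordered pair (a, a'):
a = -3: -3--3=0, -3-1=-4, -3-4=-7, -3-7=-10
a = 1: 1--3=4, 1-1=0, 1-4=-3, 1-7=-6
a = 4: 4--3=7, 4-1=3, 4-4=0, 4-7=-3
a = 7: 7--3=10, 7-1=6, 7-4=3, 7-7=0
Collecting distinct values (and noting 0 appears from a-a):
A - A = {-10, -7, -6, -4, -3, 0, 3, 4, 6, 7, 10}
|A - A| = 11

A - A = {-10, -7, -6, -4, -3, 0, 3, 4, 6, 7, 10}


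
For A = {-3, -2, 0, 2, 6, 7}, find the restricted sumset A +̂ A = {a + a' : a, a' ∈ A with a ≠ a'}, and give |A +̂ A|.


Restricted sumset: A +̂ A = {a + a' : a ∈ A, a' ∈ A, a ≠ a'}.
Equivalently, take A + A and drop any sum 2a that is achievable ONLY as a + a for a ∈ A (i.e. sums representable only with equal summands).
Enumerate pairs (a, a') with a < a' (symmetric, so each unordered pair gives one sum; this covers all a ≠ a'):
  -3 + -2 = -5
  -3 + 0 = -3
  -3 + 2 = -1
  -3 + 6 = 3
  -3 + 7 = 4
  -2 + 0 = -2
  -2 + 2 = 0
  -2 + 6 = 4
  -2 + 7 = 5
  0 + 2 = 2
  0 + 6 = 6
  0 + 7 = 7
  2 + 6 = 8
  2 + 7 = 9
  6 + 7 = 13
Collected distinct sums: {-5, -3, -2, -1, 0, 2, 3, 4, 5, 6, 7, 8, 9, 13}
|A +̂ A| = 14
(Reference bound: |A +̂ A| ≥ 2|A| - 3 for |A| ≥ 2, with |A| = 6 giving ≥ 9.)

|A +̂ A| = 14
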